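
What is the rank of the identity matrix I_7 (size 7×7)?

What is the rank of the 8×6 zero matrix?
rank(I_7) = 7, rank(0) = 0

The identity I_7 has 7 columns that are the standard basis vectors e_1, …, e_7. These are linearly independent, so all 7 columns are pivots and rank(I_7) = 7.
The 8×6 zero matrix has every entry zero, so every row is the zero row and there are no pivots; rank(0) = 0.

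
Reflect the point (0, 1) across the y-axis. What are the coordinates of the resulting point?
(0, 1)

Reflection across y-axis: (0, 1) → (0, 1)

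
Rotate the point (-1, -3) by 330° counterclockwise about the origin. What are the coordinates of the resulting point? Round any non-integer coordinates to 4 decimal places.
(-2.3660, -2.0981)

Rotation matrix R(θ) = [[cos θ, -sin θ], [sin θ, cos θ]]; for θ = 330°:
R = [[√3/2, 1/2], [-1/2, √3/2]]
Result: R × [-1, -3]ᵀ = [√3/2·-1 + (1/2)·-3, -1/2·-1 + (√3/2)·-3]ᵀ = (-2.3660, -2.0981)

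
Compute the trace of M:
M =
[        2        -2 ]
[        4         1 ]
tr(M) = 2 + 1 = 3

The trace of a square matrix is the sum of its diagonal entries.
Diagonal entries of M: M[0][0] = 2, M[1][1] = 1.
tr(M) = 2 + 1 = 3.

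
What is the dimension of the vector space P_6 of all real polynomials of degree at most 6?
Dimension = 7

A polynomial of degree at most 6 can be written as a₀ + a₁x + a₂x² + … + a_6x^6, with 7 free coefficients a₀, …, a_6.
The set {1, x, x², …, x^6} is a basis: it spans P_6 (every such polynomial is a linear combination of these) and is linearly independent (a polynomial is zero iff all its coefficients are zero).
Therefore dim(P_6) = 6 + 1 = 7.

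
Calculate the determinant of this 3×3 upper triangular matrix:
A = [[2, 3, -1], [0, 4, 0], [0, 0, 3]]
24

The determinant of a triangular matrix is the product of its diagonal entries (the off-diagonal entries above the diagonal do not affect it).
det(A) = (2) * (4) * (3) = 24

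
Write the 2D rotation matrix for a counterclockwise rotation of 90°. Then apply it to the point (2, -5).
R = [[0, -1], [1, 0]]; R·(2, -5) = (5, 2)

Rotation matrix formula: R(θ) = [[cos θ, -sin θ], [sin θ, cos θ]]
For θ = 90°:
cos(90°) = 0
sin(90°) = 1
R = [[0, -1], [1, 0]]
Apply to (2, -5): [0·2 + (-1)·-5, 1·2 + 0·-5] = (5, 2)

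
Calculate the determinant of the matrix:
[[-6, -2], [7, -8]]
62

For a 2×2 matrix [[a, b], [c, d]], det = ad - bc
det = (-6)(-8) - (-2)(7) = 48 - -14 = 62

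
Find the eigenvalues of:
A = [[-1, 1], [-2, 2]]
λ = 0, 1

Solve det(A - λI) = 0. For a 2×2 matrix this is λ² - (trace)λ + det = 0.
trace(A) = -1 + 2 = 1.
det(A) = (-1)*(2) - (1)*(-2) = -2 + 2 = 0.
Characteristic equation: λ² - (1)λ + (0) = 0.
Discriminant: (1)² - 4*(0) = 1 - 0 = 1.
Roots: λ = (1 ± √1) / 2 = 0, 1.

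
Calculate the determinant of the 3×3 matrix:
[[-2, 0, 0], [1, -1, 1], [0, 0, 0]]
0

Expansion along first row:
det = -2·det([[-1,1],[0,0]]) - 0·det([[1,1],[0,0]]) + 0·det([[1,-1],[0,0]])
    = -2·(-1·0 - 1·0) - 0·(1·0 - 1·0) + 0·(1·0 - -1·0)
    = -2·0 - 0·0 + 0·0
    = 0 + 0 + 0 = 0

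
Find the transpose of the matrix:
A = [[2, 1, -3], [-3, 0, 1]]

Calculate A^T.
[[2, -3], [1, 0], [-3, 1]]

The transpose sends entry (i,j) to (j,i); rows become columns.
Row 0 of A: [2, 1, -3] -> column 0 of A^T.
Row 1 of A: [-3, 0, 1] -> column 1 of A^T.
A^T = [[2, -3], [1, 0], [-3, 1]]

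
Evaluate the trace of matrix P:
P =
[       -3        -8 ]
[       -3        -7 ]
tr(P) = -3 - 7 = -10

The trace of a square matrix is the sum of its diagonal entries.
Diagonal entries of P: P[0][0] = -3, P[1][1] = -7.
tr(P) = -3 - 7 = -10.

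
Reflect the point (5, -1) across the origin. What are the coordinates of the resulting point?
(-5, 1)

Reflection across origin: (5, -1) → (-5, 1)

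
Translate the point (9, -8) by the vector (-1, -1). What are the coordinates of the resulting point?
(8, -9)

Translation by (-1, -1):
x' = 9 + -1 = 8
y' = -8 + -1 = -9
Homogeneous matrix: [[1, 0, -1], [0, 1, -1], [0, 0, 1]]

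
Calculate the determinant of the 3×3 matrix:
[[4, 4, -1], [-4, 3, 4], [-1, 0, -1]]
-47

Expansion along first row:
det = 4·det([[3,4],[0,-1]]) - 4·det([[-4,4],[-1,-1]]) + -1·det([[-4,3],[-1,0]])
    = 4·(3·-1 - 4·0) - 4·(-4·-1 - 4·-1) + -1·(-4·0 - 3·-1)
    = 4·-3 - 4·8 + -1·3
    = -12 + -32 + -3 = -47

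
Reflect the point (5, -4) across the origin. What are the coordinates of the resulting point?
(-5, 4)

Reflection across origin: (5, -4) → (-5, 4)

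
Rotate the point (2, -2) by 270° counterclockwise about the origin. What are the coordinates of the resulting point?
(-2, -2)

Rotation matrix R(θ) = [[cos θ, -sin θ], [sin θ, cos θ]]; for θ = 270°:
R = [[0, 1], [-1, 0]]
Result: R × [2, -2]ᵀ = [0·2 + (1)·-2, -1·2 + (0)·-2]ᵀ = (-2, -2)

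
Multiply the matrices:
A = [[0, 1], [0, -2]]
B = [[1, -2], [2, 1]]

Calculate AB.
[[2, 1], [-4, -2]]

Each entry (i,j) of AB = sum over k of A[i][k]*B[k][j].
(AB)[0][0] = (0)*(1) + (1)*(2) = 2
(AB)[0][1] = (0)*(-2) + (1)*(1) = 1
(AB)[1][0] = (0)*(1) + (-2)*(2) = -4
(AB)[1][1] = (0)*(-2) + (-2)*(1) = -2
AB = [[2, 1], [-4, -2]]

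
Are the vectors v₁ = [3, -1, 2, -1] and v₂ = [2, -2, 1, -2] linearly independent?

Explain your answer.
Yes, linearly independent

Two vectors are linearly dependent iff one is a scalar multiple of the other.
No single scalar k satisfies v₂ = k·v₁ (the ratios of corresponding entries disagree), so v₁ and v₂ are linearly independent.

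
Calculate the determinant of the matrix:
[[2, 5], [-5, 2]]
29

For a 2×2 matrix [[a, b], [c, d]], det = ad - bc
det = (2)(2) - (5)(-5) = 4 - -25 = 29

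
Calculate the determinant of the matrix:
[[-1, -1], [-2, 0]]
-2

For a 2×2 matrix [[a, b], [c, d]], det = ad - bc
det = (-1)(0) - (-1)(-2) = 0 - 2 = -2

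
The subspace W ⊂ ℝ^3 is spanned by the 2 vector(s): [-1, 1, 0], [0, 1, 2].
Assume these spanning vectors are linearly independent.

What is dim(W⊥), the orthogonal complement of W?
dim(W⊥) = 1

For any subspace W of ℝ^n, dim(W) + dim(W⊥) = n (the whole-space dimension).
Here the given 2 vectors are linearly independent, so dim(W) = 2.
Thus dim(W⊥) = n - dim(W) = 3 - 2 = 1.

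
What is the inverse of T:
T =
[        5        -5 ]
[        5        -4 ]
det(T) = 5
T⁻¹ =
[     -4/5         1 ]
[       -1         1 ]

For a 2×2 matrix T = [[a, b], [c, d]] with det(T) ≠ 0, T⁻¹ = (1/det(T)) * [[d, -b], [-c, a]].
det(T) = (5)*(-4) - (-5)*(5) = -20 + 25 = 5.
T⁻¹ = (1/5) * [[-4, 5], [-5, 5]].
Dividing each entry by 5 and reducing:
T⁻¹ =
[     -4/5         1 ]
[       -1         1 ]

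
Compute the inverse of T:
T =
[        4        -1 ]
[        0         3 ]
det(T) = 12
T⁻¹ =
[      1/4      1/12 ]
[        0       1/3 ]

For a 2×2 matrix T = [[a, b], [c, d]] with det(T) ≠ 0, T⁻¹ = (1/det(T)) * [[d, -b], [-c, a]].
det(T) = (4)*(3) - (-1)*(0) = 12 - 0 = 12.
T⁻¹ = (1/12) * [[3, 1], [0, 4]].
Dividing each entry by 12 and reducing:
T⁻¹ =
[      1/4      1/12 ]
[        0       1/3 ]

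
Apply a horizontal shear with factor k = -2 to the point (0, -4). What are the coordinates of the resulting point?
(8, -4)

Shear matrix for horizontal shear with factor k = -2:
[[1, -2], [0, 1]]
Result: (0, -4) → (8, -4)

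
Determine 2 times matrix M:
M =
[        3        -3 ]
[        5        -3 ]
2M =
[        6        -6 ]
[       10        -6 ]

Scalar multiplication is elementwise: (2M)[i][j] = 2 * M[i][j].
  (2M)[0][0] = 2 * (3) = 6
  (2M)[0][1] = 2 * (-3) = -6
  (2M)[1][0] = 2 * (5) = 10
  (2M)[1][1] = 2 * (-3) = -6
2M =
[        6        -6 ]
[       10        -6 ]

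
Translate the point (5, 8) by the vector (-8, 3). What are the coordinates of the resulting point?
(-3, 11)

Translation by (-8, 3):
x' = 5 + -8 = -3
y' = 8 + 3 = 11
Homogeneous matrix: [[1, 0, -8], [0, 1, 3], [0, 0, 1]]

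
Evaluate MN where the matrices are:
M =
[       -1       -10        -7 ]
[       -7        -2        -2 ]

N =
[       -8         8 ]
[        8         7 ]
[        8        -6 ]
MN =
[     -128       -36 ]
[       24       -58 ]

Matrix multiplication: (MN)[i][j] = sum over k of M[i][k] * N[k][j].
  (MN)[0][0] = (-1)*(-8) + (-10)*(8) + (-7)*(8) = -128
  (MN)[0][1] = (-1)*(8) + (-10)*(7) + (-7)*(-6) = -36
  (MN)[1][0] = (-7)*(-8) + (-2)*(8) + (-2)*(8) = 24
  (MN)[1][1] = (-7)*(8) + (-2)*(7) + (-2)*(-6) = -58
MN =
[     -128       -36 ]
[       24       -58 ]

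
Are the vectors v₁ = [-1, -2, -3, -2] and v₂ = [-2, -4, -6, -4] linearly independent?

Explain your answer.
No, linearly dependent (v₂ = 2·v₁)

Check whether there is a scalar k with v₂ = k·v₁.
Comparing components, k = 2 satisfies 2·[-1, -2, -3, -2] = [-2, -4, -6, -4].
Since v₂ is a scalar multiple of v₁, the two vectors are linearly dependent.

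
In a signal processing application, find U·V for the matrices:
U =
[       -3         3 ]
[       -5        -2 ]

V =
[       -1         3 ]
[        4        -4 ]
UV =
[       15       -21 ]
[       -3        -7 ]

Matrix multiplication: (UV)[i][j] = sum over k of U[i][k] * V[k][j].
  (UV)[0][0] = (-3)*(-1) + (3)*(4) = 15
  (UV)[0][1] = (-3)*(3) + (3)*(-4) = -21
  (UV)[1][0] = (-5)*(-1) + (-2)*(4) = -3
  (UV)[1][1] = (-5)*(3) + (-2)*(-4) = -7
UV =
[       15       -21 ]
[       -3        -7 ]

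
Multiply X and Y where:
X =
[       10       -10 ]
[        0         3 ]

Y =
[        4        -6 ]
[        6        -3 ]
XY =
[      -20       -30 ]
[       18        -9 ]

Matrix multiplication: (XY)[i][j] = sum over k of X[i][k] * Y[k][j].
  (XY)[0][0] = (10)*(4) + (-10)*(6) = -20
  (XY)[0][1] = (10)*(-6) + (-10)*(-3) = -30
  (XY)[1][0] = (0)*(4) + (3)*(6) = 18
  (XY)[1][1] = (0)*(-6) + (3)*(-3) = -9
XY =
[      -20       -30 ]
[       18        -9 ]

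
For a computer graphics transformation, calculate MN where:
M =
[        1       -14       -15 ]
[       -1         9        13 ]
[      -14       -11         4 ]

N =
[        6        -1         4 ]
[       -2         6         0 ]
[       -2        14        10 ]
MN =
[       64      -295      -146 ]
[      -50       237       126 ]
[      -70         4       -16 ]

Matrix multiplication: (MN)[i][j] = sum over k of M[i][k] * N[k][j].
  (MN)[0][0] = (1)*(6) + (-14)*(-2) + (-15)*(-2) = 64
  (MN)[0][1] = (1)*(-1) + (-14)*(6) + (-15)*(14) = -295
  (MN)[0][2] = (1)*(4) + (-14)*(0) + (-15)*(10) = -146
  (MN)[1][0] = (-1)*(6) + (9)*(-2) + (13)*(-2) = -50
  (MN)[1][1] = (-1)*(-1) + (9)*(6) + (13)*(14) = 237
  (MN)[1][2] = (-1)*(4) + (9)*(0) + (13)*(10) = 126
  (MN)[2][0] = (-14)*(6) + (-11)*(-2) + (4)*(-2) = -70
  (MN)[2][1] = (-14)*(-1) + (-11)*(6) + (4)*(14) = 4
  (MN)[2][2] = (-14)*(4) + (-11)*(0) + (4)*(10) = -16
MN =
[       64      -295      -146 ]
[      -50       237       126 ]
[      -70         4       -16 ]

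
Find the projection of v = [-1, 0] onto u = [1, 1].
[-1/2, -1/2]

The projection of v onto u is proj_u(v) = ((v·u) / (u·u)) · u.
v·u = (-1)*(1) + (0)*(1) = -1.
u·u = (1)*(1) + (1)*(1) = 2.
coefficient = -1 / 2 = -1/2.
proj_u(v) = -1/2 · [1, 1] = [-1/2, -1/2].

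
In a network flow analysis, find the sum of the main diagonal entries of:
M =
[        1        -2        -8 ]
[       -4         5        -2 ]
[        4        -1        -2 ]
tr(M) = 1 + 5 - 2 = 4

The trace of a square matrix is the sum of its diagonal entries.
Diagonal entries of M: M[0][0] = 1, M[1][1] = 5, M[2][2] = -2.
tr(M) = 1 + 5 - 2 = 4.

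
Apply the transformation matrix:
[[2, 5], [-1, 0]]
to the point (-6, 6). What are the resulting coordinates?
(18, 6)

Matrix multiplication:
[[2, 5], [-1, 0]] × [-6, 6]ᵀ
= [2×-6 + 5×6, -1×-6 + 0×6]ᵀ
= [18.0000, 6.0000]ᵀ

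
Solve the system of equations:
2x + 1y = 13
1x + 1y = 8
x = 5, y = 3

Use elimination (row reduction):
Equation 1: 2x + 1y = 13.
Equation 2: 1x + 1y = 8.
Multiply Eq1 by 1 and Eq2 by 2: 2x + 1y = 13;  2x + 2y = 16.
Subtract: (1)y = 3, so y = 3.
Back-substitute into Eq1: 2x + 1*(3) = 13, so x = 5.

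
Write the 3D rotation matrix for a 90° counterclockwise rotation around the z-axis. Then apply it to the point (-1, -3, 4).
R = [[0, -1, 0], [1, 0, 0], [0, 0, 1]]; R·(-1, -3, 4) = (3, -1, 4)

Rotation matrix for 90° around z-axis:
cos(90°) = 0, sin(90°) = 1
R = [[0, -1, 0], [1, 0, 0], [0, 0, 1]]
Apply to (-1, -3, 4): R·[-1, -3, 4]ᵀ = (3, -1, 4)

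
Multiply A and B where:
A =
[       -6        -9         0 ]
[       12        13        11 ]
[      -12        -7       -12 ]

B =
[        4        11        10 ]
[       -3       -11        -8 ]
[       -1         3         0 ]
AB =
[        3        33        12 ]
[       -2        22        16 ]
[      -15       -91       -64 ]

Matrix multiplication: (AB)[i][j] = sum over k of A[i][k] * B[k][j].
  (AB)[0][0] = (-6)*(4) + (-9)*(-3) + (0)*(-1) = 3
  (AB)[0][1] = (-6)*(11) + (-9)*(-11) + (0)*(3) = 33
  (AB)[0][2] = (-6)*(10) + (-9)*(-8) + (0)*(0) = 12
  (AB)[1][0] = (12)*(4) + (13)*(-3) + (11)*(-1) = -2
  (AB)[1][1] = (12)*(11) + (13)*(-11) + (11)*(3) = 22
  (AB)[1][2] = (12)*(10) + (13)*(-8) + (11)*(0) = 16
  (AB)[2][0] = (-12)*(4) + (-7)*(-3) + (-12)*(-1) = -15
  (AB)[2][1] = (-12)*(11) + (-7)*(-11) + (-12)*(3) = -91
  (AB)[2][2] = (-12)*(10) + (-7)*(-8) + (-12)*(0) = -64
AB =
[        3        33        12 ]
[       -2        22        16 ]
[      -15       -91       -64 ]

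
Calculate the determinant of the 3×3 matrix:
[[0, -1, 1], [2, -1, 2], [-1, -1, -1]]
-3

Expansion along first row:
det = 0·det([[-1,2],[-1,-1]]) - -1·det([[2,2],[-1,-1]]) + 1·det([[2,-1],[-1,-1]])
    = 0·(-1·-1 - 2·-1) - -1·(2·-1 - 2·-1) + 1·(2·-1 - -1·-1)
    = 0·3 - -1·0 + 1·-3
    = 0 + 0 + -3 = -3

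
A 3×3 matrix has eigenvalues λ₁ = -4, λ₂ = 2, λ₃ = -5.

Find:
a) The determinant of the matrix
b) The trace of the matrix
det = 40, trace = -7

Two standard eigenvalue identities:
- det(A) equals the product of the eigenvalues (counted with multiplicity).
- trace(A) equals the sum of the eigenvalues.
det(A) = (-4)*(2)*(-5) = 40.
trace(A) = -4 + 2 - 5 = -7.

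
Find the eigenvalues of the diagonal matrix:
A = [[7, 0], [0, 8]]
λ₁ = 7, λ₂ = 8

The characteristic polynomial of A is det(A - λI) = (7 - λ)(8 - λ) = 0.
The roots are λ = 7 and λ = 8, so the eigenvalues are the diagonal entries.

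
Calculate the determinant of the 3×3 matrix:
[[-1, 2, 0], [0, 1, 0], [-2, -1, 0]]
0

Expansion along first row:
det = -1·det([[1,0],[-1,0]]) - 2·det([[0,0],[-2,0]]) + 0·det([[0,1],[-2,-1]])
    = -1·(1·0 - 0·-1) - 2·(0·0 - 0·-2) + 0·(0·-1 - 1·-2)
    = -1·0 - 2·0 + 0·2
    = 0 + 0 + 0 = 0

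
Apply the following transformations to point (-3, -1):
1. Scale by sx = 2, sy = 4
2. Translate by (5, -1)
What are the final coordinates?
(-1, -5)

Step 1: Scale (-3, -1) by (sx, sy) = (2, 4) → (-6, -4)
Step 2: Translate by (5, -1) → (-1, -5)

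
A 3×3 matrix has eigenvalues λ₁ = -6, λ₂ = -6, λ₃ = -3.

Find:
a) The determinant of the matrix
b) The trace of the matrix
det = -108, trace = -15

Two standard eigenvalue identities:
- det(A) equals the product of the eigenvalues (counted with multiplicity).
- trace(A) equals the sum of the eigenvalues.
det(A) = (-6)*(-6)*(-3) = -108.
trace(A) = -6 - 6 - 3 = -15.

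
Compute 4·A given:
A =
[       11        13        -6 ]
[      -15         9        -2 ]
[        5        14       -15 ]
4A =
[       44        52       -24 ]
[      -60        36        -8 ]
[       20        56       -60 ]

Scalar multiplication is elementwise: (4A)[i][j] = 4 * A[i][j].
  (4A)[0][0] = 4 * (11) = 44
  (4A)[0][1] = 4 * (13) = 52
  (4A)[0][2] = 4 * (-6) = -24
  (4A)[1][0] = 4 * (-15) = -60
  (4A)[1][1] = 4 * (9) = 36
  (4A)[1][2] = 4 * (-2) = -8
  (4A)[2][0] = 4 * (5) = 20
  (4A)[2][1] = 4 * (14) = 56
  (4A)[2][2] = 4 * (-15) = -60
4A =
[       44        52       -24 ]
[      -60        36        -8 ]
[       20        56       -60 ]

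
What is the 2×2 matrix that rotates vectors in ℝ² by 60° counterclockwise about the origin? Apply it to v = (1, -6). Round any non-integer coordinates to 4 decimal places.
R = [[1/2, -√3/2], [√3/2, 1/2]]; R·v = (5.6962, -2.1340)

A counterclockwise rotation by angle θ in ℝ² has matrix R(θ) = [[cos θ, -sin θ], [sin θ, cos θ]].
For θ = 60°: cos θ = 1/2, sin θ = √3/2.
R(60°) = [[1/2, -√3/2], [√3/2, 1/2]].
R·v = [1/2·1 + (-√3/2)·-6, √3/2·1 + 1/2·-6] = (5.6962, -2.1340).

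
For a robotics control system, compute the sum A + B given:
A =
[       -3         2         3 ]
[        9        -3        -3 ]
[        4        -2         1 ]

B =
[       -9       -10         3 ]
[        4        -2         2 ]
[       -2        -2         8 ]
A + B =
[      -12        -8         6 ]
[       13        -5        -1 ]
[        2        -4         9 ]

Matrix addition is elementwise: (A+B)[i][j] = A[i][j] + B[i][j].
  (A+B)[0][0] = (-3) + (-9) = -12
  (A+B)[0][1] = (2) + (-10) = -8
  (A+B)[0][2] = (3) + (3) = 6
  (A+B)[1][0] = (9) + (4) = 13
  (A+B)[1][1] = (-3) + (-2) = -5
  (A+B)[1][2] = (-3) + (2) = -1
  (A+B)[2][0] = (4) + (-2) = 2
  (A+B)[2][1] = (-2) + (-2) = -4
  (A+B)[2][2] = (1) + (8) = 9
A + B =
[      -12        -8         6 ]
[       13        -5        -1 ]
[        2        -4         9 ]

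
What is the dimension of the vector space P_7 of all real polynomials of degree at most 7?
Dimension = 8

A polynomial of degree at most 7 can be written as a₀ + a₁x + a₂x² + … + a_7x^7, with 8 free coefficients a₀, …, a_7.
The set {1, x, x², …, x^7} is a basis: it spans P_7 (every such polynomial is a linear combination of these) and is linearly independent (a polynomial is zero iff all its coefficients are zero).
Therefore dim(P_7) = 7 + 1 = 8.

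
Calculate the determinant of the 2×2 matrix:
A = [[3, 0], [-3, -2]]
-6

For A = [[a, b], [c, d]], det(A) = a*d - b*c.
det(A) = (3)*(-2) - (0)*(-3) = -6 - 0 = -6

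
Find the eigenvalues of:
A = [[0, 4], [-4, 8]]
λ = 4, 4

Solve det(A - λI) = 0. For a 2×2 matrix this is λ² - (trace)λ + det = 0.
trace(A) = 0 + 8 = 8.
det(A) = (0)*(8) - (4)*(-4) = 0 + 16 = 16.
Characteristic equation: λ² - (8)λ + (16) = 0.
Discriminant: (8)² - 4*(16) = 64 - 64 = 0.
Roots: λ = (8 ± √0) / 2 = 4, 4.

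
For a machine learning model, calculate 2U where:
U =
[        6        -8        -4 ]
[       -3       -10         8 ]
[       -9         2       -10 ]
2U =
[       12       -16        -8 ]
[       -6       -20        16 ]
[      -18         4       -20 ]

Scalar multiplication is elementwise: (2U)[i][j] = 2 * U[i][j].
  (2U)[0][0] = 2 * (6) = 12
  (2U)[0][1] = 2 * (-8) = -16
  (2U)[0][2] = 2 * (-4) = -8
  (2U)[1][0] = 2 * (-3) = -6
  (2U)[1][1] = 2 * (-10) = -20
  (2U)[1][2] = 2 * (8) = 16
  (2U)[2][0] = 2 * (-9) = -18
  (2U)[2][1] = 2 * (2) = 4
  (2U)[2][2] = 2 * (-10) = -20
2U =
[       12       -16        -8 ]
[       -6       -20        16 ]
[      -18         4       -20 ]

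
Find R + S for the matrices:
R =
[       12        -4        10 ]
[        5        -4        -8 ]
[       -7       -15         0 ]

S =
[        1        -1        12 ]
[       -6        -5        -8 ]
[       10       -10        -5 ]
R + S =
[       13        -5        22 ]
[       -1        -9       -16 ]
[        3       -25        -5 ]

Matrix addition is elementwise: (R+S)[i][j] = R[i][j] + S[i][j].
  (R+S)[0][0] = (12) + (1) = 13
  (R+S)[0][1] = (-4) + (-1) = -5
  (R+S)[0][2] = (10) + (12) = 22
  (R+S)[1][0] = (5) + (-6) = -1
  (R+S)[1][1] = (-4) + (-5) = -9
  (R+S)[1][2] = (-8) + (-8) = -16
  (R+S)[2][0] = (-7) + (10) = 3
  (R+S)[2][1] = (-15) + (-10) = -25
  (R+S)[2][2] = (0) + (-5) = -5
R + S =
[       13        -5        22 ]
[       -1        -9       -16 ]
[        3       -25        -5 ]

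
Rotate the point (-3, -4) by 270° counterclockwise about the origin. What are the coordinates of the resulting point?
(-4, 3)

Rotation matrix R(θ) = [[cos θ, -sin θ], [sin θ, cos θ]]; for θ = 270°:
R = [[0, 1], [-1, 0]]
Result: R × [-3, -4]ᵀ = [0·-3 + (1)·-4, -1·-3 + (0)·-4]ᵀ = (-4, 3)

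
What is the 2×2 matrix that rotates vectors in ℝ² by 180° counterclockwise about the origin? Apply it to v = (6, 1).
R = [[-1, 0], [0, -1]]; R·v = (-6, -1)

A counterclockwise rotation by angle θ in ℝ² has matrix R(θ) = [[cos θ, -sin θ], [sin θ, cos θ]].
For θ = 180°: cos θ = -1, sin θ = 0.
R(180°) = [[-1, 0], [0, -1]].
R·v = [-1·6 + (0)·1, 0·6 + -1·1] = (-6, -1).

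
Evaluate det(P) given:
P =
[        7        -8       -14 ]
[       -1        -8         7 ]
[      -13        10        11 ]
det(P) = 1130

Expand along row 0 (cofactor expansion): det(P) = a*(e*i - f*h) - b*(d*i - f*g) + c*(d*h - e*g), where the 3×3 is [[a, b, c], [d, e, f], [g, h, i]].
Minor M_00 = (-8)*(11) - (7)*(10) = -88 - 70 = -158.
Minor M_01 = (-1)*(11) - (7)*(-13) = -11 + 91 = 80.
Minor M_02 = (-1)*(10) - (-8)*(-13) = -10 - 104 = -114.
det(P) = (7)*(-158) - (-8)*(80) + (-14)*(-114) = -1106 + 640 + 1596 = 1130.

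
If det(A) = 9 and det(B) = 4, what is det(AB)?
36

Use the multiplicative property of determinants: det(AB) = det(A)*det(B).
det(AB) = (9)*(4) = 36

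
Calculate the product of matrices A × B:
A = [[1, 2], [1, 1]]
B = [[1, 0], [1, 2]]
[[3, 4], [2, 2]]

Matrix multiplication:
C[0][0] = 1×1 + 2×1 = 3
C[0][1] = 1×0 + 2×2 = 4
C[1][0] = 1×1 + 1×1 = 2
C[1][1] = 1×0 + 1×2 = 2
Result: [[3, 4], [2, 2]]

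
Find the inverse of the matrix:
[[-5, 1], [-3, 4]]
[[-4/17, 1/17], [-3/17, 5/17]]

For [[a,b],[c,d]], inverse = (1/det)·[[d,-b],[-c,a]]
det = -5·4 - 1·-3 = -17
Inverse = (1/-17)·[[4, -1], [3, -5]]
        = [[-4/17, 1/17], [-3/17, 5/17]]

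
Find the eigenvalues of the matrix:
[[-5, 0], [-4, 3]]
λ = -5 and λ = 3

Characteristic equation: det(A - λI) = 0
λ² - (trace)λ + (det) = 0
λ² - (-2)λ + (-15) = 0
λ² + 2λ - 15 = 0
Solving: λ = -5, 3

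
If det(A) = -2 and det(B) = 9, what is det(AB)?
-18

Use the multiplicative property of determinants: det(AB) = det(A)*det(B).
det(AB) = (-2)*(9) = -18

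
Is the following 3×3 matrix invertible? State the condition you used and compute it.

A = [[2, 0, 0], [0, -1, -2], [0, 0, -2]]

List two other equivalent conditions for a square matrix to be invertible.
Yes, invertible; det(A) = 4 ≠ 0. Equivalent conditions: rank(A) = 3; Ax = 0 has only the trivial solution; 0 is not an eigenvalue; the columns of A are linearly independent.

To check invertibility, compute det(A).
The given matrix is triangular, so det(A) equals the product of its diagonal entries = 4 ≠ 0.
Since det(A) ≠ 0, A is invertible.
Equivalent conditions for a square matrix A to be invertible:
- rank(A) = 3 (full rank).
- The homogeneous system Ax = 0 has only the trivial solution x = 0.
- 0 is not an eigenvalue of A.
- The columns (equivalently rows) of A are linearly independent.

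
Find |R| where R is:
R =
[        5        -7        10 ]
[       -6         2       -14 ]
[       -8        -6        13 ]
det(R) = -1100

Expand along row 0 (cofactor expansion): det(R) = a*(e*i - f*h) - b*(d*i - f*g) + c*(d*h - e*g), where the 3×3 is [[a, b, c], [d, e, f], [g, h, i]].
Minor M_00 = (2)*(13) - (-14)*(-6) = 26 - 84 = -58.
Minor M_01 = (-6)*(13) - (-14)*(-8) = -78 - 112 = -190.
Minor M_02 = (-6)*(-6) - (2)*(-8) = 36 + 16 = 52.
det(R) = (5)*(-58) - (-7)*(-190) + (10)*(52) = -290 - 1330 + 520 = -1100.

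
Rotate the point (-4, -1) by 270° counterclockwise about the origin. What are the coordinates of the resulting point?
(-1, 4)

Rotation matrix R(θ) = [[cos θ, -sin θ], [sin θ, cos θ]]; for θ = 270°:
R = [[0, 1], [-1, 0]]
Result: R × [-4, -1]ᵀ = [0·-4 + (1)·-1, -1·-4 + (0)·-1]ᵀ = (-1, 4)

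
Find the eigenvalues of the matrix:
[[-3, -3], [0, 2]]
λ = -3 and λ = 2

Characteristic equation: det(A - λI) = 0
λ² - (trace)λ + (det) = 0
λ² - (-1)λ + (-6) = 0
λ² + 1λ - 6 = 0
Solving: λ = -3, 2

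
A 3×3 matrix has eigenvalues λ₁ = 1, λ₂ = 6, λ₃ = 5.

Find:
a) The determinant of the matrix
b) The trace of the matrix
det = 30, trace = 12

Two standard eigenvalue identities:
- det(A) equals the product of the eigenvalues (counted with multiplicity).
- trace(A) equals the sum of the eigenvalues.
det(A) = (1)*(6)*(5) = 30.
trace(A) = 1 + 6 + 5 = 12.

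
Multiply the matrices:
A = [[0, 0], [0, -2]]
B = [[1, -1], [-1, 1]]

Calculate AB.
[[0, 0], [2, -2]]

Each entry (i,j) of AB = sum over k of A[i][k]*B[k][j].
(AB)[0][0] = (0)*(1) + (0)*(-1) = 0
(AB)[0][1] = (0)*(-1) + (0)*(1) = 0
(AB)[1][0] = (0)*(1) + (-2)*(-1) = 2
(AB)[1][1] = (0)*(-1) + (-2)*(1) = -2
AB = [[0, 0], [2, -2]]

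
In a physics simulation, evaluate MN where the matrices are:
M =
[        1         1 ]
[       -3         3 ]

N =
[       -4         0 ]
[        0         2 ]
MN =
[       -4         2 ]
[       12         6 ]

Matrix multiplication: (MN)[i][j] = sum over k of M[i][k] * N[k][j].
  (MN)[0][0] = (1)*(-4) + (1)*(0) = -4
  (MN)[0][1] = (1)*(0) + (1)*(2) = 2
  (MN)[1][0] = (-3)*(-4) + (3)*(0) = 12
  (MN)[1][1] = (-3)*(0) + (3)*(2) = 6
MN =
[       -4         2 ]
[       12         6 ]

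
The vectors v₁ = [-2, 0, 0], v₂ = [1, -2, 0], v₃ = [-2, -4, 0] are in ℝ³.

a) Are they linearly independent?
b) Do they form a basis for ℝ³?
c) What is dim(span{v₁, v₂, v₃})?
Not independent, not a basis, dim(span) = 2

Check whether v₃ can be written as a linear combination of v₁ and v₂.
v₃ = (2)·v₁ + (2)·v₂ = [-2, -4, 0], so the three vectors are linearly dependent.
Thus they do not form a basis for ℝ³, and dim(span{v₁, v₂, v₃}) = 2 (spanned by v₁ and v₂).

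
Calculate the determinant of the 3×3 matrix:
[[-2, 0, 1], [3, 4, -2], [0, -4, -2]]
20

Expansion along first row:
det = -2·det([[4,-2],[-4,-2]]) - 0·det([[3,-2],[0,-2]]) + 1·det([[3,4],[0,-4]])
    = -2·(4·-2 - -2·-4) - 0·(3·-2 - -2·0) + 1·(3·-4 - 4·0)
    = -2·-16 - 0·-6 + 1·-12
    = 32 + 0 + -12 = 20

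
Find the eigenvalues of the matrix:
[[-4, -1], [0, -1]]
λ = -4 and λ = -1

Characteristic equation: det(A - λI) = 0
λ² - (trace)λ + (det) = 0
λ² - (-5)λ + (4) = 0
λ² + 5λ + 4 = 0
Solving: λ = -4, -1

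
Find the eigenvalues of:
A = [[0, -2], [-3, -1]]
λ = -3, 2

Solve det(A - λI) = 0. For a 2×2 matrix this is λ² - (trace)λ + det = 0.
trace(A) = 0 - 1 = -1.
det(A) = (0)*(-1) - (-2)*(-3) = 0 - 6 = -6.
Characteristic equation: λ² - (-1)λ + (-6) = 0.
Discriminant: (-1)² - 4*(-6) = 1 + 24 = 25.
Roots: λ = (-1 ± √25) / 2 = -3, 2.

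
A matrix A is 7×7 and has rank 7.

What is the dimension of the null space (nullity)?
0

The rank-nullity theorem for an m×n matrix states:
rank(A) + nullity(A) = n (the number of columns).
Here n = 7 and rank(A) = 7, so nullity(A) = 7 - 7 = 0.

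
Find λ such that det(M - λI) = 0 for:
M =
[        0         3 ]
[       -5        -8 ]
λ = -5, -3

Solve det(M - λI) = 0. For a 2×2 matrix the characteristic equation is λ² - (trace)λ + det = 0.
trace(M) = a + d = 0 - 8 = -8.
det(M) = a*d - b*c = (0)*(-8) - (3)*(-5) = 0 + 15 = 15.
Characteristic equation: λ² - (-8)λ + (15) = 0.
Discriminant = (-8)² - 4*(15) = 64 - 60 = 4.
λ = (-8 ± √4) / 2 = (-8 ± 2) / 2 = -5, -3.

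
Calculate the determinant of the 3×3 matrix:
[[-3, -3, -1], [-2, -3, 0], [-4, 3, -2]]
12

Expansion along first row:
det = -3·det([[-3,0],[3,-2]]) - -3·det([[-2,0],[-4,-2]]) + -1·det([[-2,-3],[-4,3]])
    = -3·(-3·-2 - 0·3) - -3·(-2·-2 - 0·-4) + -1·(-2·3 - -3·-4)
    = -3·6 - -3·4 + -1·-18
    = -18 + 12 + 18 = 12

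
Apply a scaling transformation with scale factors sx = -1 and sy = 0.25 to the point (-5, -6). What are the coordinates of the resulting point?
(5, -1.5)

Scaling matrix:
[[-1, 0], [0, 0.25]]
Result: (-5 × -1, -6 × 0.25) = (5, -1.5)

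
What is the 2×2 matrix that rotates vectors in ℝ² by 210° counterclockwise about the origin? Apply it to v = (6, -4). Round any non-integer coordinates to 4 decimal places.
R = [[-√3/2, 1/2], [-1/2, -√3/2]]; R·v = (-7.1962, 0.4641)

A counterclockwise rotation by angle θ in ℝ² has matrix R(θ) = [[cos θ, -sin θ], [sin θ, cos θ]].
For θ = 210°: cos θ = -√3/2, sin θ = -1/2.
R(210°) = [[-√3/2, 1/2], [-1/2, -√3/2]].
R·v = [-√3/2·6 + (1/2)·-4, -1/2·6 + -√3/2·-4] = (-7.1962, 0.4641).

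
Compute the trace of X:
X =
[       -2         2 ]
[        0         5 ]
tr(X) = -2 + 5 = 3

The trace of a square matrix is the sum of its diagonal entries.
Diagonal entries of X: X[0][0] = -2, X[1][1] = 5.
tr(X) = -2 + 5 = 3.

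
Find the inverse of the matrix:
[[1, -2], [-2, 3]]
[[-3, -2], [-2, -1]]

For [[a,b],[c,d]], inverse = (1/det)·[[d,-b],[-c,a]]
det = 1·3 - -2·-2 = -1
Inverse = (1/-1)·[[3, 2], [2, 1]]
        = [[-3, -2], [-2, -1]]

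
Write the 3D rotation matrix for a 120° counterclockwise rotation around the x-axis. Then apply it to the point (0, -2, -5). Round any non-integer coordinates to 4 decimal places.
R = [[1, 0, 0], [0, -1/2, -√3/2], [0, √3/2, -1/2]]; R·(0, -2, -5) = (0.0000, 5.3301, 0.7679)

Rotation matrix for 120° around x-axis:
cos(120°) = -1/2, sin(120°) = √3/2
R = [[1, 0, 0], [0, -1/2, -√3/2], [0, √3/2, -1/2]]
Apply to (0, -2, -5): R·[0, -2, -5]ᵀ = (0.0000, 5.3301, 0.7679)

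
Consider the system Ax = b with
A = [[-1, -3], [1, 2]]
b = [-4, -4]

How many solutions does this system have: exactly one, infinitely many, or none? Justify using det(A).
Exactly one solution

Compute det(A) = (-1)*(2) - (-3)*(1) = 1.
Because det(A) ≠ 0, A is invertible and Ax = b has a unique solution for every b (here x = A⁻¹ b).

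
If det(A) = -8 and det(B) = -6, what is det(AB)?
48

Use the multiplicative property of determinants: det(AB) = det(A)*det(B).
det(AB) = (-8)*(-6) = 48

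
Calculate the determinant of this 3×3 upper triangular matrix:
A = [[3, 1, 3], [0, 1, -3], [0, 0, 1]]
3

The determinant of a triangular matrix is the product of its diagonal entries (the off-diagonal entries above the diagonal do not affect it).
det(A) = (3) * (1) * (1) = 3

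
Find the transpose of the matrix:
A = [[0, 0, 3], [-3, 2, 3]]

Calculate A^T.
[[0, -3], [0, 2], [3, 3]]

The transpose sends entry (i,j) to (j,i); rows become columns.
Row 0 of A: [0, 0, 3] -> column 0 of A^T.
Row 1 of A: [-3, 2, 3] -> column 1 of A^T.
A^T = [[0, -3], [0, 2], [3, 3]]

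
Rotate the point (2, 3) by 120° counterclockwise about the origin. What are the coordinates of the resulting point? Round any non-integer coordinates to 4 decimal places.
(-3.5981, 0.2321)

Rotation matrix R(θ) = [[cos θ, -sin θ], [sin θ, cos θ]]; for θ = 120°:
R = [[-1/2, -√3/2], [√3/2, -1/2]]
Result: R × [2, 3]ᵀ = [-1/2·2 + (-√3/2)·3, √3/2·2 + (-1/2)·3]ᵀ = (-3.5981, 0.2321)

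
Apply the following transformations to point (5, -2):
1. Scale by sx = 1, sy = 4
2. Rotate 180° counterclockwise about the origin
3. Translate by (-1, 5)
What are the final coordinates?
(-6, 13)

Step 1: Scale → (5, -8)
Step 2: Rotate 180° → (-5, 8)
Step 3: Translate → (-6, 13)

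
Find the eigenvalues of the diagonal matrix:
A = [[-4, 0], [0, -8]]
λ₁ = -4, λ₂ = -8

The characteristic polynomial of A is det(A - λI) = (-4 - λ)(-8 - λ) = 0.
The roots are λ = -4 and λ = -8, so the eigenvalues are the diagonal entries.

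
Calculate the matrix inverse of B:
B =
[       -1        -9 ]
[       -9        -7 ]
det(B) = -74
B⁻¹ =
[     7/74     -9/74 ]
[    -9/74      1/74 ]

For a 2×2 matrix B = [[a, b], [c, d]] with det(B) ≠ 0, B⁻¹ = (1/det(B)) * [[d, -b], [-c, a]].
det(B) = (-1)*(-7) - (-9)*(-9) = 7 - 81 = -74.
B⁻¹ = (1/-74) * [[-7, 9], [9, -1]].
Dividing each entry by -74 and reducing:
B⁻¹ =
[     7/74     -9/74 ]
[    -9/74      1/74 ]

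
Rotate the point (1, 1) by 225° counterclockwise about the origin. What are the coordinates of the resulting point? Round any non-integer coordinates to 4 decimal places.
(0.0000, -1.4142)

Rotation matrix R(θ) = [[cos θ, -sin θ], [sin θ, cos θ]]; for θ = 225°:
R = [[-√2/2, √2/2], [-√2/2, -√2/2]]
Result: R × [1, 1]ᵀ = [-√2/2·1 + (√2/2)·1, -√2/2·1 + (-√2/2)·1]ᵀ = (0.0000, -1.4142)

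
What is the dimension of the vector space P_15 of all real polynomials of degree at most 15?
Dimension = 16

A polynomial of degree at most 15 can be written as a₀ + a₁x + a₂x² + … + a_15x^15, with 16 free coefficients a₀, …, a_15.
The set {1, x, x², …, x^15} is a basis: it spans P_15 (every such polynomial is a linear combination of these) and is linearly independent (a polynomial is zero iff all its coefficients are zero).
Therefore dim(P_15) = 15 + 1 = 16.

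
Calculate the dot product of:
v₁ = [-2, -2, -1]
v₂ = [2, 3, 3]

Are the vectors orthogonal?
-13, No

The dot product is the sum of products of corresponding components.
v₁·v₂ = (-2)*(2) + (-2)*(3) + (-1)*(3) = -4 - 6 - 3 = -13.
Two vectors are orthogonal iff their dot product is 0; here the dot product is -13, so the vectors are not orthogonal.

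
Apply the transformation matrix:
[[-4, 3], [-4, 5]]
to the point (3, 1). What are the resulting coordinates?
(-9, -7)

Matrix multiplication:
[[-4, 3], [-4, 5]] × [3, 1]ᵀ
= [-4×3 + 3×1, -4×3 + 5×1]ᵀ
= [-9.0000, -7.0000]ᵀ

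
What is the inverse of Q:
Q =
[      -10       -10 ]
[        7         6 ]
det(Q) = 10
Q⁻¹ =
[      3/5         1 ]
[    -7/10        -1 ]

For a 2×2 matrix Q = [[a, b], [c, d]] with det(Q) ≠ 0, Q⁻¹ = (1/det(Q)) * [[d, -b], [-c, a]].
det(Q) = (-10)*(6) - (-10)*(7) = -60 + 70 = 10.
Q⁻¹ = (1/10) * [[6, 10], [-7, -10]].
Dividing each entry by 10 and reducing:
Q⁻¹ =
[      3/5         1 ]
[    -7/10        -1 ]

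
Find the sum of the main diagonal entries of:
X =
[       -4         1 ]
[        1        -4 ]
tr(X) = -4 - 4 = -8

The trace of a square matrix is the sum of its diagonal entries.
Diagonal entries of X: X[0][0] = -4, X[1][1] = -4.
tr(X) = -4 - 4 = -8.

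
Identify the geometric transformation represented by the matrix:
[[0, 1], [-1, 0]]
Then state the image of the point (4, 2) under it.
rotation by 90° clockwise (i.e., 270° counterclockwise); image of (4, 2) is (2, -4)

This matches the form [[cos θ, -sin θ], [sin θ, cos θ]] of a rotation matrix; reading off cos θ and sin θ gives the angle.
The matrix [[0, 1], [-1, 0]] represents: rotation by 90° clockwise (i.e., 270° counterclockwise).
Applying it to (4, 2): [0·4 + 1·2, -1·4 + 0·2] = (2, -4).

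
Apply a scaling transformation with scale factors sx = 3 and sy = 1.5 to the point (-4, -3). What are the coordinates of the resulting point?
(-12, -4.5)

Scaling matrix:
[[3, 0], [0, 1.50]]
Result: (-4 × 3, -3 × 1.5) = (-12, -4.5)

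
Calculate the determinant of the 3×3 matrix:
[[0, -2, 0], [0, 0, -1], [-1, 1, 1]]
-2

Expansion along first row:
det = 0·det([[0,-1],[1,1]]) - -2·det([[0,-1],[-1,1]]) + 0·det([[0,0],[-1,1]])
    = 0·(0·1 - -1·1) - -2·(0·1 - -1·-1) + 0·(0·1 - 0·-1)
    = 0·1 - -2·-1 + 0·0
    = 0 + -2 + 0 = -2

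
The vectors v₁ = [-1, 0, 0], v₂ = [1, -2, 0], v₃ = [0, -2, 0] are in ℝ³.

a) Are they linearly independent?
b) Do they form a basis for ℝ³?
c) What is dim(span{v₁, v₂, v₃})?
Not independent, not a basis, dim(span) = 2

Check whether v₃ can be written as a linear combination of v₁ and v₂.
v₃ = (1)·v₁ + (1)·v₂ = [0, -2, 0], so the three vectors are linearly dependent.
Thus they do not form a basis for ℝ³, and dim(span{v₁, v₂, v₃}) = 2 (spanned by v₁ and v₂).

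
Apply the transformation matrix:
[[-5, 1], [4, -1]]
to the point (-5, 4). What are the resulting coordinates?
(29, -24)

Matrix multiplication:
[[-5, 1], [4, -1]] × [-5, 4]ᵀ
= [-5×-5 + 1×4, 4×-5 + -1×4]ᵀ
= [29.0000, -24.0000]ᵀ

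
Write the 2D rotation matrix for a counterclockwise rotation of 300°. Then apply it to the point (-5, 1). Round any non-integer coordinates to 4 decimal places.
R = [[1/2, √3/2], [-√3/2, 1/2]]; R·(-5, 1) = (-1.6340, 4.8301)

Rotation matrix formula: R(θ) = [[cos θ, -sin θ], [sin θ, cos θ]]
For θ = 300°:
cos(300°) = 1/2
sin(300°) = -√3/2
R = [[1/2, √3/2], [-√3/2, 1/2]]
Apply to (-5, 1): [1/2·-5 + (√3/2)·1, -√3/2·-5 + 1/2·1] = (-1.6340, 4.8301)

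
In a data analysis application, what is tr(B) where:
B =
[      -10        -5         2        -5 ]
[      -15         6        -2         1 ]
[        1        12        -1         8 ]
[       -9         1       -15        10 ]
tr(B) = -10 + 6 - 1 + 10 = 5

The trace of a square matrix is the sum of its diagonal entries.
Diagonal entries of B: B[0][0] = -10, B[1][1] = 6, B[2][2] = -1, B[3][3] = 10.
tr(B) = -10 + 6 - 1 + 10 = 5.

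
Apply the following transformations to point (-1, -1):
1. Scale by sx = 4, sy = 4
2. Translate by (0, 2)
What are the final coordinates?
(-4, -2)

Step 1: Scale (-1, -1) by (sx, sy) = (4, 4) → (-4, -4)
Step 2: Translate by (0, 2) → (-4, -2)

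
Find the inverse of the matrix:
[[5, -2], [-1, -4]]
[[2/11, -1/11], [-1/22, -5/22]]

For [[a,b],[c,d]], inverse = (1/det)·[[d,-b],[-c,a]]
det = 5·-4 - -2·-1 = -22
Inverse = (1/-22)·[[-4, 2], [1, 5]]
        = [[2/11, -1/11], [-1/22, -5/22]]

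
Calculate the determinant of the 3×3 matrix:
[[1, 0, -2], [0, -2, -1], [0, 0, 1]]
-2

Expansion along first row:
det = 1·det([[-2,-1],[0,1]]) - 0·det([[0,-1],[0,1]]) + -2·det([[0,-2],[0,0]])
    = 1·(-2·1 - -1·0) - 0·(0·1 - -1·0) + -2·(0·0 - -2·0)
    = 1·-2 - 0·0 + -2·0
    = -2 + 0 + 0 = -2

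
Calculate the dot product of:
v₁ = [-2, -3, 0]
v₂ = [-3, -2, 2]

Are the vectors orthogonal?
12, No

The dot product is the sum of products of corresponding components.
v₁·v₂ = (-2)*(-3) + (-3)*(-2) + (0)*(2) = 6 + 6 + 0 = 12.
Two vectors are orthogonal iff their dot product is 0; here the dot product is 12, so the vectors are not orthogonal.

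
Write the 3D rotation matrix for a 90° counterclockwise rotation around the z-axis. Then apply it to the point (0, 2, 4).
R = [[0, -1, 0], [1, 0, 0], [0, 0, 1]]; R·(0, 2, 4) = (-2, 0, 4)

Rotation matrix for 90° around z-axis:
cos(90°) = 0, sin(90°) = 1
R = [[0, -1, 0], [1, 0, 0], [0, 0, 1]]
Apply to (0, 2, 4): R·[0, 2, 4]ᵀ = (-2, 0, 4)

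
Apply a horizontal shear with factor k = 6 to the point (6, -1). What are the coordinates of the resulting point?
(0, -1)

Shear matrix for horizontal shear with factor k = 6:
[[1, 6], [0, 1]]
Result: (6, -1) → (0, -1)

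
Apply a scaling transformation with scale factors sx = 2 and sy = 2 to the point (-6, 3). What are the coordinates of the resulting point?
(-12, 6)

Scaling matrix:
[[2, 0], [0, 2]]
Result: (-6 × 2, 3 × 2) = (-12, 6)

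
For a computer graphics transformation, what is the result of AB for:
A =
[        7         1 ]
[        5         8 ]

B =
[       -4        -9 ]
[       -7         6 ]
AB =
[      -35       -57 ]
[      -76         3 ]

Matrix multiplication: (AB)[i][j] = sum over k of A[i][k] * B[k][j].
  (AB)[0][0] = (7)*(-4) + (1)*(-7) = -35
  (AB)[0][1] = (7)*(-9) + (1)*(6) = -57
  (AB)[1][0] = (5)*(-4) + (8)*(-7) = -76
  (AB)[1][1] = (5)*(-9) + (8)*(6) = 3
AB =
[      -35       -57 ]
[      -76         3 ]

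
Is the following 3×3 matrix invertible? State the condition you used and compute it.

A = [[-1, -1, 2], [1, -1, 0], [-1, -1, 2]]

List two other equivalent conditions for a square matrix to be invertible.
No, not invertible; det(A) = 0 (two rows are equal, so the rows are linearly dependent). Equivalent conditions (failing for this A): rank(A) < 3; Ax = 0 has non-trivial solutions; 0 is an eigenvalue; the columns are linearly dependent.

To check invertibility, compute det(A).
In this matrix, row 0 and the last row are identical, so one row is a scalar multiple of another and the rows are linearly dependent.
A matrix with linearly dependent rows has det = 0 and is not invertible.
Equivalent failed conditions:
- rank(A) < 3.
- Ax = 0 has non-trivial solutions.
- 0 is an eigenvalue.
- The columns are linearly dependent.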